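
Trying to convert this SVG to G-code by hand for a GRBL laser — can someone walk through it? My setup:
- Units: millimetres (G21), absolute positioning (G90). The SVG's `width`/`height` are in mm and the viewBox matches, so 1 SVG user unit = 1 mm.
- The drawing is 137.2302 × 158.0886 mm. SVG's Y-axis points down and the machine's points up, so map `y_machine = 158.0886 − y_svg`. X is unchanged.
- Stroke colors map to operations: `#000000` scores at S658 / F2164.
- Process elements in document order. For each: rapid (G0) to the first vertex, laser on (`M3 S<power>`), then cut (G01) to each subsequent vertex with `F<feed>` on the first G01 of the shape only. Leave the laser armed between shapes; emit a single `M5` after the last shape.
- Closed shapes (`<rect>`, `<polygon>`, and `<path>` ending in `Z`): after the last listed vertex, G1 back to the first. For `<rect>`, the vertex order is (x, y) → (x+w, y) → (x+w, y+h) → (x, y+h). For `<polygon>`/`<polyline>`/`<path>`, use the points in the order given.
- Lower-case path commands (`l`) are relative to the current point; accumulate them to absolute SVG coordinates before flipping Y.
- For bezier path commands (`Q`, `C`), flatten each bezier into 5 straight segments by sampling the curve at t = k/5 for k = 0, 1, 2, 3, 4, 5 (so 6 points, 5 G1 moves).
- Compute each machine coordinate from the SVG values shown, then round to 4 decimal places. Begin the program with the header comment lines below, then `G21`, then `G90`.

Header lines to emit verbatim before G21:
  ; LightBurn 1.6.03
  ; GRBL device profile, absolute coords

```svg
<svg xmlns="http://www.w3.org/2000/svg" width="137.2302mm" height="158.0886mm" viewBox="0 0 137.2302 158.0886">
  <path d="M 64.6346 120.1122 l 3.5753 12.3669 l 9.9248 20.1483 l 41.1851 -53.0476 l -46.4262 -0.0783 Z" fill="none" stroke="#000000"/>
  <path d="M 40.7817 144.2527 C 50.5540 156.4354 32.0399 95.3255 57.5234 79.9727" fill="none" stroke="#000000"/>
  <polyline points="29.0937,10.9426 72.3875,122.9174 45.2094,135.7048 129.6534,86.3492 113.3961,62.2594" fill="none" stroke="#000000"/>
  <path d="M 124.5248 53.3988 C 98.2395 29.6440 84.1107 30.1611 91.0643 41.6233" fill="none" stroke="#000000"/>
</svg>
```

viewBox `0 0 137.2302 158.0886` with mm width/height → 1 unit = 1 mm. Flip: y_m = 158.0886 − y_svg.

**Shape 1** — `<path>` closed polygon, stroke `#000000` → score (S658, F2164). Machine vertices: (64.6346,37.9764) → (68.2099,25.6095) → (78.1347,5.4612) → (119.3198,58.5088) → (72.8936,58.5871) → (64.6346,37.9764). Closed: final G1 returns to the first vertex.

**Shape 2** — `<path>` cubic bezier, stroke `#000000` → score (S658, F2164). Control points (SVG): P0=(40.7817,144.2527), P1=(50.5540,156.4354), P2=(32.0399,95.3255), P3=(57.5234,79.9727); sampled at t=k/5. Machine vertices: (40.7817,13.8359) → (43.8290,14.3690) → (43.5572,26.7779) → (43.4359,45.3483) → (46.9347,64.3658) → (57.5234,78.1159). Open path.

**Shape 3** — `<polyline>` open polyline, stroke `#000000` → score (S658, F2164). Machine vertices: (29.0937,147.1460) → (72.3875,35.1712) → (45.2094,22.3838) → (129.6534,71.7394) → (113.3961,95.8292). Open path.

**Shape 4** — `<path>` cubic bezier, stroke `#000000` → score (S658, F2164). Control points (SVG): P0=(124.5248,53.3988), P1=(98.2395,29.6440), P2=(84.1107,30.1611), P3=(91.0643,41.6233); sampled at t=k/5. Machine vertices: (124.5248,104.6898) → (110.2838,116.1367) → (99.3888,122.3980) → (92.2683,124.1134) → (89.3506,121.9226) → (91.0643,116.4653). Open path.

; LightBurn 1.6.03
; GRBL device profile, absolute coords
G21
G90
G0 X64.6346 Y37.9764
M3 S658
G01 X68.2099 Y25.6095 F2164
G01 X78.1347 Y5.4612
G01 X119.3198 Y58.5088
G01 X72.8936 Y58.5871
G01 X64.6346 Y37.9764
G0 X40.7817 Y13.8359
M3 S658
G01 X43.8290 Y14.3690 F2164
G01 X43.5572 Y26.7779
G01 X43.4359 Y45.3483
G01 X46.9347 Y64.3658
G01 X57.5234 Y78.1159
G0 X29.0937 Y147.1460
M3 S658
G01 X72.3875 Y35.1712 F2164
G01 X45.2094 Y22.3838
G01 X129.6534 Y71.7394
G01 X113.3961 Y95.8292
G0 X124.5248 Y104.6898
M3 S658
G01 X110.2838 Y116.1367 F2164
G01 X99.3888 Y122.3980
G01 X92.2683 Y124.1134
G01 X89.3506 Y121.9226
G01 X91.0643 Y116.4653
M5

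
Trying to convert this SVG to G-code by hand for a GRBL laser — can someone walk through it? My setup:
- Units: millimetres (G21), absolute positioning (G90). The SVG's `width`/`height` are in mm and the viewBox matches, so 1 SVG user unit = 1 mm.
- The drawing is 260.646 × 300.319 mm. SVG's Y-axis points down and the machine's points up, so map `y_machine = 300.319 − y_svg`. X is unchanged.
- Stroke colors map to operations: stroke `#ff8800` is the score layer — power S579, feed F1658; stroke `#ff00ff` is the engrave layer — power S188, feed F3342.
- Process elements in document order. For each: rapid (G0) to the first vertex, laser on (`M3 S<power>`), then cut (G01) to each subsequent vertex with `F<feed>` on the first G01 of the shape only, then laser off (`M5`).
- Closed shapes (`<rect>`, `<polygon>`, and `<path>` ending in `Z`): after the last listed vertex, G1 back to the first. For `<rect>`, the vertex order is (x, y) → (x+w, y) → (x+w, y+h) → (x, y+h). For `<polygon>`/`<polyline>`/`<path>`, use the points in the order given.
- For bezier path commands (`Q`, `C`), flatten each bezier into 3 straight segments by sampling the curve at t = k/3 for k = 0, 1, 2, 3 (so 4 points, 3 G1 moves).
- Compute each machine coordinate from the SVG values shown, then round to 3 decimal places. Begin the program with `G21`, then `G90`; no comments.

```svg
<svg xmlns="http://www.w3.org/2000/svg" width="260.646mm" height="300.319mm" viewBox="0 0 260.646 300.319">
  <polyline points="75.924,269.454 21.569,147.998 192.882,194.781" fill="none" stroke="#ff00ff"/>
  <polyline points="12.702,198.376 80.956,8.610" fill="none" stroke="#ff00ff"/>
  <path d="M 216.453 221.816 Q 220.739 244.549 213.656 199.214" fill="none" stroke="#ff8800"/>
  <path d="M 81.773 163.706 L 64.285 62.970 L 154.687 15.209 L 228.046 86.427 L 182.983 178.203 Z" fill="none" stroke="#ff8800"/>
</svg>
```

viewBox `0 0 260.646 300.319` with mm width/height → 1 unit = 1 mm. Flip: y_m = 300.319 − y_svg.

**Shape 1** — `<polyline>` open polyline, stroke `#ff00ff` → engrave (S188, F3342). Machine vertices: (75.924,30.865) → (21.569,152.321) → (192.882,105.538). Open path.

**Shape 2** — `<polyline>` line segment, stroke `#ff00ff` → engrave (S188, F3342). Machine vertices: (12.702,101.943) → (80.956,291.709). Open path.

**Shape 3** — `<path>` quadratic bezier, stroke `#ff8800` → score (S579, F1658). Control points (SVG): P0=(216.453,221.816), P1=(220.739,244.549), P2=(213.656,199.214); sampled at t=k/3. Machine vertices: (216.453,78.503) → (218.047,70.911) → (217.115,78.445) → (213.656,101.105). Open path.

**Shape 4** — `<path>` regular polygon, stroke `#ff8800` → score (S579, F1658). Machine vertices: (81.773,136.613) → (64.285,237.349) → (154.687,285.110) → (228.046,213.892) → (182.983,122.116) → (81.773,136.613). Closed: final G1 returns to the first vertex.

G21
G90
G0 X75.924 Y30.865
M3 S188
G01 X21.569 Y152.321 F3342
G01 X192.882 Y105.538
M5
G0 X12.702 Y101.943
M3 S188
G01 X80.956 Y291.709 F3342
M5
G0 X216.453 Y78.503
M3 S579
G01 X218.047 Y70.911 F1658
G01 X217.115 Y78.445
G01 X213.656 Y101.105
M5
G0 X81.773 Y136.613
M3 S579
G01 X64.285 Y237.349 F1658
G01 X154.687 Y285.110
G01 X228.046 Y213.892
G01 X182.983 Y122.116
G01 X81.773 Y136.613
M5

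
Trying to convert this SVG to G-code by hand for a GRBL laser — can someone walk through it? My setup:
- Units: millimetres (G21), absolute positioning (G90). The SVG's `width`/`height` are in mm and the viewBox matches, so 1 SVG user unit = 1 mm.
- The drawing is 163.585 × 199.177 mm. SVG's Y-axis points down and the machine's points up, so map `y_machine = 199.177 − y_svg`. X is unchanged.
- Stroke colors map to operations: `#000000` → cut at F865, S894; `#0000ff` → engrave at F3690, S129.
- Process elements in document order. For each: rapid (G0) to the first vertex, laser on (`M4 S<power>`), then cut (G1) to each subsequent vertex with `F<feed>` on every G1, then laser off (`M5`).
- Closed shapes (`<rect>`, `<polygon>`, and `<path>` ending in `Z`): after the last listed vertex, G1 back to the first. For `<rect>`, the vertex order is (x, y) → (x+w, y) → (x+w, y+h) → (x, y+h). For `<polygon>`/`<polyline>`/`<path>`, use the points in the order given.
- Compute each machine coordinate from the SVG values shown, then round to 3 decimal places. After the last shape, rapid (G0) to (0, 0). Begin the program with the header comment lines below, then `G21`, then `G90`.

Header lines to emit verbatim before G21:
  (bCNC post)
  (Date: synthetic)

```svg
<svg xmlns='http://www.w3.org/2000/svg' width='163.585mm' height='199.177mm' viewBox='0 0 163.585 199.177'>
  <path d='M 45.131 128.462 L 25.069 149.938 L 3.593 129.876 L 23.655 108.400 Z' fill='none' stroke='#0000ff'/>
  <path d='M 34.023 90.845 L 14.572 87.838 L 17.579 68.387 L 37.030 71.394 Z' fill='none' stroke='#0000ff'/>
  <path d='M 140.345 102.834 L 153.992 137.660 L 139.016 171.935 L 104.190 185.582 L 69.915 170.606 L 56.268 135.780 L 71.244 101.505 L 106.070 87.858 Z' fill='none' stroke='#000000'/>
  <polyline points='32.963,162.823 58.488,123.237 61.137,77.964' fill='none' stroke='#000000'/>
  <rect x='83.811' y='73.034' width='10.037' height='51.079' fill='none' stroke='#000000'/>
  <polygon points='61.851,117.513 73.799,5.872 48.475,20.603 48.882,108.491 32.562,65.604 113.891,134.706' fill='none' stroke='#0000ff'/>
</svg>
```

(bCNC post)
(Date: synthetic)
G21
G90
G0 X45.131 Y70.715
M4 S129
G1 X25.069 Y49.239 F3690
G1 X3.593 Y69.301 F3690
G1 X23.655 Y90.777 F3690
G1 X45.131 Y70.715 F3690
M5
G0 X34.023 Y108.332
M4 S129
G1 X14.572 Y111.339 F3690
G1 X17.579 Y130.790 F3690
G1 X37.030 Y127.783 F3690
G1 X34.023 Y108.332 F3690
M5
G0 X140.345 Y96.343
M4 S894
G1 X153.992 Y61.517 F865
G1 X139.016 Y27.242 F865
G1 X104.190 Y13.595 F865
G1 X69.915 Y28.571 F865
G1 X56.268 Y63.397 F865
G1 X71.244 Y97.672 F865
G1 X106.070 Y111.319 F865
G1 X140.345 Y96.343 F865
M5
G0 X32.963 Y36.354
M4 S894
G1 X58.488 Y75.940 F865
G1 X61.137 Y121.213 F865
M5
G0 X83.811 Y126.143
M4 S894
G1 X93.848 Y126.143 F865
G1 X93.848 Y75.064 F865
G1 X83.811 Y75.064 F865
G1 X83.811 Y126.143 F865
M5
G0 X61.851 Y81.664
M4 S129
G1 X73.799 Y193.305 F3690
G1 X48.475 Y178.574 F3690
G1 X48.882 Y90.686 F3690
G1 X32.562 Y133.573 F3690
G1 X113.891 Y64.471 F3690
G1 X61.851 Y81.664 F3690
M5
G0 X0.000 Y0.000

viewBox `0 0 163.585 199.177` with mm width/height → 1 unit = 1 mm. Flip: y_m = 199.177 − y_svg.

**Shape 1** — `<path>` regular polygon, stroke `#0000ff` → engrave (S129, F3690). Machine vertices: (45.131,70.715) → (25.069,49.239) → (3.593,69.301) → (23.655,90.777) → (45.131,70.715). Closed: final G1 returns to the first vertex.

**Shape 2** — `<path>` regular polygon, stroke `#0000ff` → engrave (S129, F3690). Machine vertices: (34.023,108.332) → (14.572,111.339) → (17.579,130.790) → (37.030,127.783) → (34.023,108.332). Closed: final G1 returns to the first vertex.

**Shape 3** — `<path>` regular polygon, stroke `#000000` → cut (S894, F865). Machine vertices: (140.345,96.343) → (153.992,61.517) → (139.016,27.242) → (104.190,13.595) → (69.915,28.571) → (56.268,63.397) → (71.244,97.672) → (106.070,111.319) → (140.345,96.343). Closed: final G1 returns to the first vertex.

**Shape 4** — `<polyline>` open polyline, stroke `#000000` → cut (S894, F865). Machine vertices: (32.963,36.354) → (58.488,75.940) → (61.137,121.213). Open path.

**Shape 5** — `<rect>` rectangle, stroke `#000000` → cut (S894, F865). Machine vertices: (83.811,126.143) → (93.848,126.143) → (93.848,75.064) → (83.811,75.064) → (83.811,126.143). Closed: final G1 returns to the first vertex.

**Shape 6** — `<polygon>` closed polygon, stroke `#0000ff` → engrave (S129, F3690). Machine vertices: (61.851,81.664) → (73.799,193.305) → (48.475,178.574) → (48.882,90.686) → (32.562,133.573) → (113.891,64.471) → (61.851,81.664). Closed: final G1 returns to the first vertex.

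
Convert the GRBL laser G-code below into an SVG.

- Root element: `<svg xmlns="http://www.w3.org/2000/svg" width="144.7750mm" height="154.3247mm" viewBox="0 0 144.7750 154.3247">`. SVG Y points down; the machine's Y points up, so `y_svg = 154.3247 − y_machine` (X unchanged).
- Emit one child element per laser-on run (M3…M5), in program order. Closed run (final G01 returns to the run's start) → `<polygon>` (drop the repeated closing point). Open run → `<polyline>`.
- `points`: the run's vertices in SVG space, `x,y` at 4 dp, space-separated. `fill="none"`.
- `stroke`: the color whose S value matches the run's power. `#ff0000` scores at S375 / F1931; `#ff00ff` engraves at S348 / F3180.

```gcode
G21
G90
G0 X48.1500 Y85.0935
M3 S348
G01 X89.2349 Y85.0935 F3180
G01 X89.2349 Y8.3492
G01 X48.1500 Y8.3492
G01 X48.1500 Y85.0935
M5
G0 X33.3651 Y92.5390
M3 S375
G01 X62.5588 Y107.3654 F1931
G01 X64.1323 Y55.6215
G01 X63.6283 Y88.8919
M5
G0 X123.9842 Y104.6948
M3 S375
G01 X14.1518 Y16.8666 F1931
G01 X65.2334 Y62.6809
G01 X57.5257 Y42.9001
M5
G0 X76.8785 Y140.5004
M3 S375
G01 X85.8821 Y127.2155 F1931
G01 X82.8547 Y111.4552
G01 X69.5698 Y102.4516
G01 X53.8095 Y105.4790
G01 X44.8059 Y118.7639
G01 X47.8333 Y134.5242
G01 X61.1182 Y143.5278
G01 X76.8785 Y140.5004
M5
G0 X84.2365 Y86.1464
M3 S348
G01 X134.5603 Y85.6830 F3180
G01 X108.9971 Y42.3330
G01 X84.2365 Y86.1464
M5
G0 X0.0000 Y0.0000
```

<svg xmlns="http://www.w3.org/2000/svg" width="144.7750mm" height="154.3247mm" viewBox="0 0 144.7750 154.3247">
  <polygon points="48.1500,69.2312 89.2349,69.2312 89.2349,145.9755 48.1500,145.9755" fill="none" stroke="#ff00ff"/>
  <polyline points="33.3651,61.7857 62.5588,46.9593 64.1323,98.7032 63.6283,65.4328" fill="none" stroke="#ff0000"/>
  <polyline points="123.9842,49.6299 14.1518,137.4581 65.2334,91.6438 57.5257,111.4246" fill="none" stroke="#ff0000"/>
  <polygon points="76.8785,13.8243 85.8821,27.1092 82.8547,42.8695 69.5698,51.8731 53.8095,48.8457 44.8059,35.5608 47.8333,19.8005 61.1182,10.7969" fill="none" stroke="#ff0000"/>
  <polygon points="84.2365,68.1783 134.5603,68.6417 108.9971,111.9917" fill="none" stroke="#ff00ff"/>
</svg>

Each laser-on run becomes one SVG element. Flip Y back into SVG space with y_svg = 154.3247 − y_machine.

Run 1: the run's S348 means `#ff00ff` (engrave). The run returns to its start, so emit a `<polygon>` with points (Y-flipped): 48.1500,69.2312 89.2349,69.2312 89.2349,145.9755 48.1500,145.9755.

Run 2: the run's S375 means `#ff0000` (score). The run is open, so emit a `<polyline>` with points (Y-flipped): 33.3651,61.7857 62.5588,46.9593 64.1323,98.7032 63.6283,65.4328.

Run 3: power S375 maps to stroke `#ff0000` (score). The run is open, so emit a `<polyline>` with points (Y-flipped): 123.9842,49.6299 14.1518,137.4581 65.2334,91.6438 57.5257,111.4246.

Run 4: power S375 maps to stroke `#ff0000` (score). The run returns to its start, so emit a `<polygon>` with points (Y-flipped): 76.8785,13.8243 85.8821,27.1092 82.8547,42.8695 69.5698,51.8731 53.8095,48.8457 44.8059,35.5608 47.8333,19.8005 61.1182,10.7969.

Run 5: power S348 maps to stroke `#ff00ff` (engrave). The run returns to its start, so emit a `<polygon>` with points (Y-flipped): 84.2365,68.1783 134.5603,68.6417 108.9971,111.9917.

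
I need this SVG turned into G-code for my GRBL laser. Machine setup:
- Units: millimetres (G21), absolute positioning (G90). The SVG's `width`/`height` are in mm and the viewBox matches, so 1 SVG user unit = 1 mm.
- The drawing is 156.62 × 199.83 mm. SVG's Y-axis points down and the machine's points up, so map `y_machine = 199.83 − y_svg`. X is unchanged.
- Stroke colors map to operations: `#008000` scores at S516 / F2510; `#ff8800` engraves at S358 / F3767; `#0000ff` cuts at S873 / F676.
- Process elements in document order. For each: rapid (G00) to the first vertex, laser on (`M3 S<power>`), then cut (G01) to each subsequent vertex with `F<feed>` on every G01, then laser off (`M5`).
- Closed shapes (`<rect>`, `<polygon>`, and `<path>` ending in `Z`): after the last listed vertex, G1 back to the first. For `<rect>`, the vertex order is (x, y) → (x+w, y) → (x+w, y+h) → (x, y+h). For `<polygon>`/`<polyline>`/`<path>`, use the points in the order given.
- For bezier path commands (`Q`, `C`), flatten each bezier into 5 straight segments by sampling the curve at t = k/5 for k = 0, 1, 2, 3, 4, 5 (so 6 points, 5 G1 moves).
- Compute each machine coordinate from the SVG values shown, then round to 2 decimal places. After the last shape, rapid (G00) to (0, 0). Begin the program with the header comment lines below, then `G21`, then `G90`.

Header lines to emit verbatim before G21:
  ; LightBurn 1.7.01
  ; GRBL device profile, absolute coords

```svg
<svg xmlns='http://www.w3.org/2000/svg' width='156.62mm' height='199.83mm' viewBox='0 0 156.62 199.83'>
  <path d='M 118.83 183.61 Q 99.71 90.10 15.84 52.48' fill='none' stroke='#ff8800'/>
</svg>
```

; LightBurn 1.7.01
; GRBL device profile, absolute coords
G21
G90
G00 X118.83 Y16.22
M3 S358
G01 X108.59 Y51.39 F3767
G01 X93.17 Y82.09 F3767
G01 X72.58 Y108.31 F3767
G01 X46.80 Y130.07 F3767
G01 X15.84 Y147.35 F3767
M5
G00 X0.00 Y0.00

1 u = 1 mm; y_m = 199.83 − y.

[1] `<path>` quadratic bezier, #ff8800→engrave S358 F3767: (118.83,16.22) → (108.59,51.39) → (93.17,82.09) → (72.58,108.31) → (46.80,130.07) → (15.84,147.35)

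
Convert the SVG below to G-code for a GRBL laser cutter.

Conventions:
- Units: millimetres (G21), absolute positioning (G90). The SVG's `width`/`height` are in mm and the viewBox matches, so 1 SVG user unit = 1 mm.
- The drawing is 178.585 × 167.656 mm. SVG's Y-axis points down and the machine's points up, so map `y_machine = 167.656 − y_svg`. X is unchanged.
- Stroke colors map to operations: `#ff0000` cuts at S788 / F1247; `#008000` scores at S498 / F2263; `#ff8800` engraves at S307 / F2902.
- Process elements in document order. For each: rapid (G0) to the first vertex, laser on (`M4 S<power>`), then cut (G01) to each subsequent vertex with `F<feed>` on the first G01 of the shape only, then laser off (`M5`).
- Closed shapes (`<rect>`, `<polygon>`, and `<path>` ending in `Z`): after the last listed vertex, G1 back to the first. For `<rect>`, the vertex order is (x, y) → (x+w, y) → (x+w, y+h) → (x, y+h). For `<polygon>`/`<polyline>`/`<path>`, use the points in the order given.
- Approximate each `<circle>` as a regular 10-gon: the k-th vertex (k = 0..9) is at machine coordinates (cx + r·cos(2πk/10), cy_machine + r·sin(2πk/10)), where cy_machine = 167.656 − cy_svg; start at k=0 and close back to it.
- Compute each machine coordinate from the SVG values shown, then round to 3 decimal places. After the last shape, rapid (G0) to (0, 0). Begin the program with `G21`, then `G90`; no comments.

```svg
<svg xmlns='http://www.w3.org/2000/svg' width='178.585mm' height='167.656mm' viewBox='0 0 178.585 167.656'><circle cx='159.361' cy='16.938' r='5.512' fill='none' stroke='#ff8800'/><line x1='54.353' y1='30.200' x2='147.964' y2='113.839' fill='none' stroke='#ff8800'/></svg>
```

G21
G90
G0 X164.873 Y150.718
M4 S307
G01 X163.820 Y153.958 F2902
G01 X161.064 Y155.960
G01 X157.658 Y155.960
G01 X154.902 Y153.958
G01 X153.849 Y150.718
G01 X154.902 Y147.478
G01 X157.658 Y145.476
G01 X161.064 Y145.476
G01 X163.820 Y147.478
G01 X164.873 Y150.718
M5
G0 X54.353 Y137.456
M4 S307
G01 X147.964 Y53.817 F2902
M5
G0 X0.000 Y0.000

1 u = 1 mm; y_m = 167.656 − y.

[1] `<circle>` circle, #ff8800→engrave S307 F2902: (164.873,150.718) → (163.820,153.958) → (161.064,155.960) → (157.658,155.960) → (154.902,153.958) → (153.849,150.718) → (154.902,147.478) → (157.658,145.476) → (161.064,145.476) → (163.820,147.478) → (164.873,150.718) (closed)

[2] `<line>` line segment, #ff8800→engrave S307 F2902: (54.353,137.456) → (147.964,53.817)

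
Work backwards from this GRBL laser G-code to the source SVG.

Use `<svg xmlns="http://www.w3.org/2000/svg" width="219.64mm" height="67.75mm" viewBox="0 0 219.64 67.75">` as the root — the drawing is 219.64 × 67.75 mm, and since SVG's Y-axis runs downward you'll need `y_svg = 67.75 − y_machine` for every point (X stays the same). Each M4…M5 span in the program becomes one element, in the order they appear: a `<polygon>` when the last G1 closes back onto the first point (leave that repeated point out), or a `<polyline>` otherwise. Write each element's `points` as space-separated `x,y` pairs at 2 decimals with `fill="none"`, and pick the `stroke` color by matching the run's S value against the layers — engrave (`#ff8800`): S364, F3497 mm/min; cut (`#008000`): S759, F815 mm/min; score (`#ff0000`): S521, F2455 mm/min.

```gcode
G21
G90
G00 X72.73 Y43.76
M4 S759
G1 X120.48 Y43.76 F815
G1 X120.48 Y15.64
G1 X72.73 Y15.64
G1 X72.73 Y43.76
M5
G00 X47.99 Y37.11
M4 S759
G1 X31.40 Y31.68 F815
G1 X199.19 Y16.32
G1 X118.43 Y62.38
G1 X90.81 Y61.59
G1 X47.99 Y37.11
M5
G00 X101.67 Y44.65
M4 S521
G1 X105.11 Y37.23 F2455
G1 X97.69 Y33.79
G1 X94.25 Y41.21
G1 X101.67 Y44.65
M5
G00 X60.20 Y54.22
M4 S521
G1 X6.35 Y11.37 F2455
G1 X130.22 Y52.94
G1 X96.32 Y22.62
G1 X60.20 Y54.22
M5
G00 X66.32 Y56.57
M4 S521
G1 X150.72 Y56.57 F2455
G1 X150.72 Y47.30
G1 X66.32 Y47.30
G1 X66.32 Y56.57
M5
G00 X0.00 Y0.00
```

Machine Y-up, SVG Y-down with viewBox height 67.75, so y_svg = 67.75 − y_machine; X carries over.

Run 1: the run's S759 means `#008000` (cut). The run returns to its start, so emit a `<polygon>` with points (Y-flipped): 72.73,23.99 120.48,23.99 120.48,52.11 72.73,52.11.

Run 2: the run's S759 means `#008000` (cut). The run returns to its start, so emit a `<polygon>` with points (Y-flipped): 47.99,30.64 31.40,36.07 199.19,51.43 118.43,5.37 90.81,6.16.

Run 3: the run's S521 means `#ff0000` (score). The run returns to its start, so emit a `<polygon>` with points (Y-flipped): 101.67,23.10 105.11,30.52 97.69,33.96 94.25,26.54.

Run 4: power S521 maps to stroke `#ff0000` (score). The run returns to its start, so emit a `<polygon>` with points (Y-flipped): 60.20,13.53 6.35,56.38 130.22,14.81 96.32,45.13.

Run 5: power S521 maps to stroke `#ff0000` (score). The run returns to its start, so emit a `<polygon>` with points (Y-flipped): 66.32,11.18 150.72,11.18 150.72,20.45 66.32,20.45.

<svg xmlns="http://www.w3.org/2000/svg" width="219.64mm" height="67.75mm" viewBox="0 0 219.64 67.75">
  <polygon points="72.73,23.99 120.48,23.99 120.48,52.11 72.73,52.11" fill="none" stroke="#008000"/>
  <polygon points="47.99,30.64 31.40,36.07 199.19,51.43 118.43,5.37 90.81,6.16" fill="none" stroke="#008000"/>
  <polygon points="101.67,23.10 105.11,30.52 97.69,33.96 94.25,26.54" fill="none" stroke="#ff0000"/>
  <polygon points="60.20,13.53 6.35,56.38 130.22,14.81 96.32,45.13" fill="none" stroke="#ff0000"/>
  <polygon points="66.32,11.18 150.72,11.18 150.72,20.45 66.32,20.45" fill="none" stroke="#ff0000"/>
</svg>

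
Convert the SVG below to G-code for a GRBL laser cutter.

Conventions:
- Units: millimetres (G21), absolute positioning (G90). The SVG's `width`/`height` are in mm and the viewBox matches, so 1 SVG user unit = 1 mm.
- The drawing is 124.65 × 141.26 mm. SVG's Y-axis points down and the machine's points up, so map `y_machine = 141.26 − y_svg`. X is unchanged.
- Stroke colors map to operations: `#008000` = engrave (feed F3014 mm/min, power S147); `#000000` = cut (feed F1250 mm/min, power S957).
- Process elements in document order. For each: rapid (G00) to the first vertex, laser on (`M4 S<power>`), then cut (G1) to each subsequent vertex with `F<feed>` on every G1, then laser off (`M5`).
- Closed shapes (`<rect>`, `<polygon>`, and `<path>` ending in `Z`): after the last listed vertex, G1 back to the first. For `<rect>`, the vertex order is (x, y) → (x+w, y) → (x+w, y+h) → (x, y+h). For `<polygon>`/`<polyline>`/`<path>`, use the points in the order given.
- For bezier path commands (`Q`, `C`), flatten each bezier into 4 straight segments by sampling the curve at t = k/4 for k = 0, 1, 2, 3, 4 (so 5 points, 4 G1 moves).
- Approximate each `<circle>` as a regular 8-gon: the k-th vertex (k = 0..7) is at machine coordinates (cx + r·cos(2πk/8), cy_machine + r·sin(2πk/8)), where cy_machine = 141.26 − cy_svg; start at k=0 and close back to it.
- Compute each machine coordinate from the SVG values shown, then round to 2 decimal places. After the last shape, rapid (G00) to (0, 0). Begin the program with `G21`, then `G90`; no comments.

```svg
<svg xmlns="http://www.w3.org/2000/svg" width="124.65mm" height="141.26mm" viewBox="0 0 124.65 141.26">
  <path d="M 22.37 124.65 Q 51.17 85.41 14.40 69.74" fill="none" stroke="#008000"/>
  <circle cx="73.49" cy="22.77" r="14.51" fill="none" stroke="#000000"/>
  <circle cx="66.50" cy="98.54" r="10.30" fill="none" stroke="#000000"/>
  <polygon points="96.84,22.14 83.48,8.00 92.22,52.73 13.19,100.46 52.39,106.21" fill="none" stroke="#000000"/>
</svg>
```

1 u = 1 mm; y_m = 141.26 − y.

[1] `<path>` quadratic bezier, #008000→engrave S147 F3014: (22.37,16.61) → (32.67,34.76) → (34.78,49.96) → (28.69,62.21) → (14.40,71.52)

[2] `<circle>` circle, #000000→cut S957 F1250: (88.00,118.49) → (83.75,128.75) → (73.49,133.00) → (63.23,128.75) → (58.98,118.49) → (63.23,108.23) → (73.49,103.98) → (83.75,108.23) → (88.00,118.49) (closed)

[3] `<circle>` circle, #000000→cut S957 F1250: (76.80,42.72) → (73.78,50.00) → (66.50,53.02) → (59.22,50.00) → (56.20,42.72) → (59.22,35.44) → (66.50,32.42) → (73.78,35.44) → (76.80,42.72) (closed)

[4] `<polygon>` closed polygon, #000000→cut S957 F1250: (96.84,119.12) → (83.48,133.26) → (92.22,88.53) → (13.19,40.80) → (52.39,35.05) → (96.84,119.12) (closed)

G21
G90
G00 X22.37 Y16.61
M4 S147
G1 X32.67 Y34.76 F3014
G1 X34.78 Y49.96 F3014
G1 X28.69 Y62.21 F3014
G1 X14.40 Y71.52 F3014
M5
G00 X88.00 Y118.49
M4 S957
G1 X83.75 Y128.75 F1250
G1 X73.49 Y133.00 F1250
G1 X63.23 Y128.75 F1250
G1 X58.98 Y118.49 F1250
G1 X63.23 Y108.23 F1250
G1 X73.49 Y103.98 F1250
G1 X83.75 Y108.23 F1250
G1 X88.00 Y118.49 F1250
M5
G00 X76.80 Y42.72
M4 S957
G1 X73.78 Y50.00 F1250
G1 X66.50 Y53.02 F1250
G1 X59.22 Y50.00 F1250
G1 X56.20 Y42.72 F1250
G1 X59.22 Y35.44 F1250
G1 X66.50 Y32.42 F1250
G1 X73.78 Y35.44 F1250
G1 X76.80 Y42.72 F1250
M5
G00 X96.84 Y119.12
M4 S957
G1 X83.48 Y133.26 F1250
G1 X92.22 Y88.53 F1250
G1 X13.19 Y40.80 F1250
G1 X52.39 Y35.05 F1250
G1 X96.84 Y119.12 F1250
M5
G00 X0.00 Y0.00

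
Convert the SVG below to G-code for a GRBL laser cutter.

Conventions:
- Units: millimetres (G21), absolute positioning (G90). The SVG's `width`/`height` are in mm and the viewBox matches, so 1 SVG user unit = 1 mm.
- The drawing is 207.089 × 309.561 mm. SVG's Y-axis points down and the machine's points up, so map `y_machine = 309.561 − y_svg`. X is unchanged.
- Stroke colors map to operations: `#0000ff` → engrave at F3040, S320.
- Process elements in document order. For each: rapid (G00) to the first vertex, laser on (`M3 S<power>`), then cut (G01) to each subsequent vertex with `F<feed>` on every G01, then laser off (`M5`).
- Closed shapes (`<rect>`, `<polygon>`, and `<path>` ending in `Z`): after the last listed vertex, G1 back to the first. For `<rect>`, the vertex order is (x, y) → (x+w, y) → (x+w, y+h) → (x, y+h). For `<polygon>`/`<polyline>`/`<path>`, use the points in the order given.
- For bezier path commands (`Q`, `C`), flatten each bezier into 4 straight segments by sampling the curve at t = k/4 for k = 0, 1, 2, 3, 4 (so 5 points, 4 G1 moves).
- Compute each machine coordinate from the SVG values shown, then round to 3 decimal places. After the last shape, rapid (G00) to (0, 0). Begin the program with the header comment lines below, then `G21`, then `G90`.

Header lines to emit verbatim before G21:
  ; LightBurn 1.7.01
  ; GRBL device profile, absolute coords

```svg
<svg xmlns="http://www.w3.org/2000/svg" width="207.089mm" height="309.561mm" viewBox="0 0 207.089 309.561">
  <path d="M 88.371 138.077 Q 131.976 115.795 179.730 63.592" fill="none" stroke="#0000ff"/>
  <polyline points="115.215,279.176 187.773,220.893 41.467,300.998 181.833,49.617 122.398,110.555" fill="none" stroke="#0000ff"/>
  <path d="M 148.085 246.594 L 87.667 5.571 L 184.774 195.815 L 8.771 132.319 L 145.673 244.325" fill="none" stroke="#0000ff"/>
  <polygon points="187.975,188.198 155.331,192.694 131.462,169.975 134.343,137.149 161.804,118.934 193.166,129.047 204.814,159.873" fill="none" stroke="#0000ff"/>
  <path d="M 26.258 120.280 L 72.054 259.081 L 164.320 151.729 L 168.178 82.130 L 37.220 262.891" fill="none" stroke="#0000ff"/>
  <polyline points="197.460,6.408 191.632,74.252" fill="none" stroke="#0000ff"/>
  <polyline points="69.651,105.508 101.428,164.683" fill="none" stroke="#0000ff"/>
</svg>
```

Since the viewBox matches the mm dimensions, user units are millimetres directly. The only transform is the Y-flip y_m = 309.561 − y_svg.

Shape 1 is a quadratic bezier drawn with `<path>`. Its stroke #0000ff means engrave at S320, F3040. After flipping Y the toolpath is (88.371,171.484) → (110.433,184.495) → (133.013,201.246) → (156.112,221.738) → (179.730,245.969).

Shape 2 is a open polyline drawn with `<polyline>`. Its stroke #0000ff means engrave at S320, F3040. After flipping Y the toolpath is (115.215,30.385) → (187.773,88.668) → (41.467,8.563) → (181.833,259.944) → (122.398,199.006).

Shape 3 is a open polyline drawn with `<path>`. Its stroke #0000ff means engrave at S320, F3040. After flipping Y the toolpath is (148.085,62.967) → (87.667,303.990) → (184.774,113.746) → (8.771,177.242) → (145.673,65.236).

Shape 4 is a regular polygon drawn with `<polygon>`. Its stroke #0000ff means engrave at S320, F3040. After flipping Y the toolpath is (187.975,121.363) → (155.331,116.867) → (131.462,139.586) → (134.343,172.412) → (161.804,190.627) → (193.166,180.514) → (204.814,149.688) → (187.975,121.363), returning to the start.

Shape 5 is a open polyline drawn with `<path>`. Its stroke #0000ff means engrave at S320, F3040. After flipping Y the toolpath is (26.258,189.281) → (72.054,50.480) → (164.320,157.832) → (168.178,227.431) → (37.220,46.670).

Shape 6 is a line segment drawn with `<polyline>`. Its stroke #0000ff means engrave at S320, F3040. After flipping Y the toolpath is (197.460,303.153) → (191.632,235.309).

Shape 7 is a line segment drawn with `<polyline>`. Its stroke #0000ff means engrave at S320, F3040. After flipping Y the toolpath is (69.651,204.053) → (101.428,144.878).

; LightBurn 1.7.01
; GRBL device profile, absolute coords
G21
G90
G00 X88.371 Y171.484
M3 S320
G01 X110.433 Y184.495 F3040
G01 X133.013 Y201.246 F3040
G01 X156.112 Y221.738 F3040
G01 X179.730 Y245.969 F3040
M5
G00 X115.215 Y30.385
M3 S320
G01 X187.773 Y88.668 F3040
G01 X41.467 Y8.563 F3040
G01 X181.833 Y259.944 F3040
G01 X122.398 Y199.006 F3040
M5
G00 X148.085 Y62.967
M3 S320
G01 X87.667 Y303.990 F3040
G01 X184.774 Y113.746 F3040
G01 X8.771 Y177.242 F3040
G01 X145.673 Y65.236 F3040
M5
G00 X187.975 Y121.363
M3 S320
G01 X155.331 Y116.867 F3040
G01 X131.462 Y139.586 F3040
G01 X134.343 Y172.412 F3040
G01 X161.804 Y190.627 F3040
G01 X193.166 Y180.514 F3040
G01 X204.814 Y149.688 F3040
G01 X187.975 Y121.363 F3040
M5
G00 X26.258 Y189.281
M3 S320
G01 X72.054 Y50.480 F3040
G01 X164.320 Y157.832 F3040
G01 X168.178 Y227.431 F3040
G01 X37.220 Y46.670 F3040
M5
G00 X197.460 Y303.153
M3 S320
G01 X191.632 Y235.309 F3040
M5
G00 X69.651 Y204.053
M3 S320
G01 X101.428 Y144.878 F3040
M5
G00 X0.000 Y0.000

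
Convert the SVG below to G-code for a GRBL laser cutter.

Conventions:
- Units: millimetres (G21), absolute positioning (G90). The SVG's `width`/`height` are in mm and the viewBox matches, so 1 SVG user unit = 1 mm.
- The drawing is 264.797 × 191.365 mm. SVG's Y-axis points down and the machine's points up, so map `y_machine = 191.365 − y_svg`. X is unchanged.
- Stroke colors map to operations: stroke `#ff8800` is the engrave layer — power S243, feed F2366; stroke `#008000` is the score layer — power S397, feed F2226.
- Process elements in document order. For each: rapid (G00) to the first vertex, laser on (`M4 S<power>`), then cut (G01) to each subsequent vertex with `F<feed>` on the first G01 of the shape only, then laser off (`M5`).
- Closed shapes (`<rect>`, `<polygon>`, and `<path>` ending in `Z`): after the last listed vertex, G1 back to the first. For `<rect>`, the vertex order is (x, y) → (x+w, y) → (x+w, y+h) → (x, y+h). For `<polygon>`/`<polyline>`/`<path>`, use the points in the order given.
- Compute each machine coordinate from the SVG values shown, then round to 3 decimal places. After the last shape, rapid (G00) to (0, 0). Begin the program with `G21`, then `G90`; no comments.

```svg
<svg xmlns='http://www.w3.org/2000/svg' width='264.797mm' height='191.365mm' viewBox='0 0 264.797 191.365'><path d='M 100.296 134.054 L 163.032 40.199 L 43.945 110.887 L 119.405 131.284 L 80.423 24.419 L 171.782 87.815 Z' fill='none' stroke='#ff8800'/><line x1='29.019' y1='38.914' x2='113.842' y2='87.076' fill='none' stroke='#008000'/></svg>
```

1 u = 1 mm; y_m = 191.365 − y.

[1] `<path>` closed polygon, #ff8800→engrave S243 F2366: (100.296,57.311) → (163.032,151.166) → (43.945,80.478) → (119.405,60.081) → (80.423,166.946) → (171.782,103.550) → (100.296,57.311) (closed)

[2] `<line>` line segment, #008000→score S397 F2226: (29.019,152.451) → (113.842,104.289)

G21
G90
G00 X100.296 Y57.311
M4 S243
G01 X163.032 Y151.166 F2366
G01 X43.945 Y80.478
G01 X119.405 Y60.081
G01 X80.423 Y166.946
G01 X171.782 Y103.550
G01 X100.296 Y57.311
M5
G00 X29.019 Y152.451
M4 S397
G01 X113.842 Y104.289 F2226
M5
G00 X0.000 Y0.000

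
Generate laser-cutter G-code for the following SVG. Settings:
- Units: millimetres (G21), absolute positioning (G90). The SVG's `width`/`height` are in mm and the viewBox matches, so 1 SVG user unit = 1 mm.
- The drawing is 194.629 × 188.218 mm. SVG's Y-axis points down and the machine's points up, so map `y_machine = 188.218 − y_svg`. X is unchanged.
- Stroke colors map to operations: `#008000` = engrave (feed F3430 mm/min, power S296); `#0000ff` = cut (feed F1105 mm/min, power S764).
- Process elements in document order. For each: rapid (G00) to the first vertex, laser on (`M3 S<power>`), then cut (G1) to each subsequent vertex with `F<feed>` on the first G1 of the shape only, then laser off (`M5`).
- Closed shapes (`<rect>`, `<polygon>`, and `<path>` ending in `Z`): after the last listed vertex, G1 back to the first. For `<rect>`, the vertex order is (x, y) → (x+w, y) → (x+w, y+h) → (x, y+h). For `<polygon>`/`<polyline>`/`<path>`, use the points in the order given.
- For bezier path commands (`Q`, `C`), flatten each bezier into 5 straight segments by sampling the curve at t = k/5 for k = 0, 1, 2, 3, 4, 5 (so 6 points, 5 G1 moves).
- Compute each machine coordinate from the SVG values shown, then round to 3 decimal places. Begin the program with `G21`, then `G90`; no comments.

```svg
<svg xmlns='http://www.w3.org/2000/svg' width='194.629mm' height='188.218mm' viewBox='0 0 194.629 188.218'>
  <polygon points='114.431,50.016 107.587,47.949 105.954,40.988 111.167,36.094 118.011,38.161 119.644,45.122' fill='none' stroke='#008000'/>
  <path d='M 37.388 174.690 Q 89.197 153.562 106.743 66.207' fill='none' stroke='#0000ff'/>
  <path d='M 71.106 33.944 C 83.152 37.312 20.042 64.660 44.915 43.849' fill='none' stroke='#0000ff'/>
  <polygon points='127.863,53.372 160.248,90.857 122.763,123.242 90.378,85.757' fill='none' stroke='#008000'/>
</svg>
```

G21
G90
G00 X114.431 Y138.202
M3 S296
G1 X107.587 Y140.269 F3430
G1 X105.954 Y147.230
G1 X111.167 Y152.124
G1 X118.011 Y150.057
G1 X119.644 Y143.096
G1 X114.431 Y138.202
M5
G00 X37.388 Y13.528
M3 S764
G1 X56.741 Y24.628 F1105
G1 X73.353 Y41.027
G1 X87.224 Y62.723
G1 X98.354 Y89.718
G1 X106.743 Y122.011
M5
G00 X71.106 Y154.274
M3 S764
G1 X70.620 Y149.953 F1105
G1 X59.927 Y143.339
G1 X46.858 Y137.895
G1 X39.244 Y137.084
G1 X44.915 Y144.369
M5
G00 X127.863 Y134.846
M3 S296
G1 X160.248 Y97.361 F3430
G1 X122.763 Y64.976
G1 X90.378 Y102.461
G1 X127.863 Y134.846
M5

1 u = 1 mm; y_m = 188.218 − y.

[1] `<polygon>` regular polygon, #008000→engrave S296 F3430: (114.431,138.202) → (107.587,140.269) → (105.954,147.230) → (111.167,152.124) → (118.011,150.057) → (119.644,143.096) → (114.431,138.202) (closed)

[2] `<path>` quadratic bezier, #0000ff→cut S764 F1105: (37.388,13.528) → (56.741,24.628) → (73.353,41.027) → (87.224,62.723) → (98.354,89.718) → (106.743,122.011)

[3] `<path>` cubic bezier, #0000ff→cut S764 F1105: (71.106,154.274) → (70.620,149.953) → (59.927,143.339) → (46.858,137.895) → (39.244,137.084) → (44.915,144.369)

[4] `<polygon>` regular polygon, #008000→engrave S296 F3430: (127.863,134.846) → (160.248,97.361) → (122.763,64.976) → (90.378,102.461) → (127.863,134.846) (closed)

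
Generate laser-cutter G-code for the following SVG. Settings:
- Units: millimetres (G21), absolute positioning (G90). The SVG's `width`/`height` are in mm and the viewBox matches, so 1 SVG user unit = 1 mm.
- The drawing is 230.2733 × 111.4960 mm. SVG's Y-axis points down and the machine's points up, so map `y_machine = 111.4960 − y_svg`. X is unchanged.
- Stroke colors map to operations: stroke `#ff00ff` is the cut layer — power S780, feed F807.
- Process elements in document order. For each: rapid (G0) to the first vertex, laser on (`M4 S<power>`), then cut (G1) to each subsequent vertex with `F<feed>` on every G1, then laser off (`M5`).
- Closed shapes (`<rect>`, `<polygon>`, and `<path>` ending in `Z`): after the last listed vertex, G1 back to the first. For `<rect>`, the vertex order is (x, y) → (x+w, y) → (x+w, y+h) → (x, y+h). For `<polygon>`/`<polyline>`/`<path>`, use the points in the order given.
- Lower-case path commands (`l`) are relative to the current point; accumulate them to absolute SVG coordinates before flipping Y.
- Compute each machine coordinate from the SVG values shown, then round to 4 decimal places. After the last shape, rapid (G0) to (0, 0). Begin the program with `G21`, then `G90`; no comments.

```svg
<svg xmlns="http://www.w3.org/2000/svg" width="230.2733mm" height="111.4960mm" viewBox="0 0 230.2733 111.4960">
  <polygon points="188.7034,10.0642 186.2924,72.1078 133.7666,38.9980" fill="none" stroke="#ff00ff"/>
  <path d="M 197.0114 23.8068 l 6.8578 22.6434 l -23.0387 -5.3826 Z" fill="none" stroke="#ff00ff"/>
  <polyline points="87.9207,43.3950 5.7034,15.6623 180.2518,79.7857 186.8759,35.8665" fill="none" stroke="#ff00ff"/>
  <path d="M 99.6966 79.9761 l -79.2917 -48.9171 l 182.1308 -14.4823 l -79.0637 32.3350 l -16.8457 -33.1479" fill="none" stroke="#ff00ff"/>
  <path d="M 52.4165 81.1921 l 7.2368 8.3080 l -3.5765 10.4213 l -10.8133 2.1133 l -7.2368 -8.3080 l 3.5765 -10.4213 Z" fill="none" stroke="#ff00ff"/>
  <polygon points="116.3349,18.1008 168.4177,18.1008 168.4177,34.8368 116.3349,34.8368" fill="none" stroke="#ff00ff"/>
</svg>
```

G21
G90
G0 X188.7034 Y101.4318
M4 S780
G1 X186.2924 Y39.3882 F807
G1 X133.7666 Y72.4980 F807
G1 X188.7034 Y101.4318 F807
M5
G0 X197.0114 Y87.6892
M4 S780
G1 X203.8692 Y65.0458 F807
G1 X180.8305 Y70.4284 F807
G1 X197.0114 Y87.6892 F807
M5
G0 X87.9207 Y68.1010
M4 S780
G1 X5.7034 Y95.8337 F807
G1 X180.2518 Y31.7103 F807
G1 X186.8759 Y75.6295 F807
M5
G0 X99.6966 Y31.5199
M4 S780
G1 X20.4049 Y80.4370 F807
G1 X202.5357 Y94.9193 F807
G1 X123.4720 Y62.5843 F807
G1 X106.6263 Y95.7322 F807
M5
G0 X52.4165 Y30.3039
M4 S780
G1 X59.6533 Y21.9959 F807
G1 X56.0768 Y11.5746 F807
G1 X45.2635 Y9.4613 F807
G1 X38.0267 Y17.7693 F807
G1 X41.6032 Y28.1906 F807
G1 X52.4165 Y30.3039 F807
M5
G0 X116.3349 Y93.3952
M4 S780
G1 X168.4177 Y93.3952 F807
G1 X168.4177 Y76.6592 F807
G1 X116.3349 Y76.6592 F807
G1 X116.3349 Y93.3952 F807
M5
G0 X0.0000 Y0.0000

1 u = 1 mm; y_m = 111.4960 − y.

[1] `<polygon>` regular polygon, #ff00ff→cut S780 F807: (188.7034,101.4318) → (186.2924,39.3882) → (133.7666,72.4980) → (188.7034,101.4318) (closed)

[2] `<path>` regular polygon, #ff00ff→cut S780 F807: (197.0114,87.6892) → (203.8692,65.0458) → (180.8305,70.4284) → (197.0114,87.6892) (closed)

[3] `<polyline>` open polyline, #ff00ff→cut S780 F807: (87.9207,68.1010) → (5.7034,95.8337) → (180.2518,31.7103) → (186.8759,75.6295)

[4] `<path>` open polyline, #ff00ff→cut S780 F807: (99.6966,31.5199) → (20.4049,80.4370) → (202.5357,94.9193) → (123.4720,62.5843) → (106.6263,95.7322)

[5] `<path>` regular polygon, #ff00ff→cut S780 F807: (52.4165,30.3039) → (59.6533,21.9959) → (56.0768,11.5746) → (45.2635,9.4613) → (38.0267,17.7693) → (41.6032,28.1906) → (52.4165,30.3039) (closed)

[6] `<polygon>` rectangle, #ff00ff→cut S780 F807: (116.3349,93.3952) → (168.4177,93.3952) → (168.4177,76.6592) → (116.3349,76.6592) → (116.3349,93.3952) (closed)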